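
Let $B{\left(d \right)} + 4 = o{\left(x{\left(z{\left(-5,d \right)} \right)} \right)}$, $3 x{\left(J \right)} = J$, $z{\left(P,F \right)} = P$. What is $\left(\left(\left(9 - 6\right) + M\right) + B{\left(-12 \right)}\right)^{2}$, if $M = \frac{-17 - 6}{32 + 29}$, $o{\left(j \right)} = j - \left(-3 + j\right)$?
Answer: $\frac{9801}{3721} \approx 2.634$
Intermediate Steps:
$x{\left(J \right)} = \frac{J}{3}$
$o{\left(j \right)} = 3$
$B{\left(d \right)} = -1$ ($B{\left(d \right)} = -4 + 3 = -1$)
$M = - \frac{23}{61} \approx -0.37705$
$\left(\left(\left(9 - 6\right) + M\right) + B{\left(-12 \right)}\right)^{2} = \left(\left(\left(9 - 6\right) - \frac{23}{61}\right) - 1\right)^{2} = \left(\left(3 - \frac{23}{61}\right) - 1\right)^{2} = \left(\frac{160}{61} - 1\right)^{2} = \left(\frac{99}{61}\right)^{2} = \frac{9801}{3721}$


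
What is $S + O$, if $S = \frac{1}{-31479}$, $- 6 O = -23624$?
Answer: $\frac{123943315}{31479} \approx 3937.3$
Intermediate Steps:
$O = \frac{11812}{3}$ ($O = \left(- \frac{1}{6}\right) \left(-23624\right) = \frac{11812}{3} \approx 3937.3$)
$S = - \frac{1}{31479} \approx -3.1767 \cdot 10^{-5}$
$S + O = - \frac{1}{31479} + \frac{11812}{3} = \frac{123943315}{31479}$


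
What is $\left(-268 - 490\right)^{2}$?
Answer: $574564$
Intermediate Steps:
$\left(-268 - 490\right)^{2} = \left(-758\right)^{2} = 574564$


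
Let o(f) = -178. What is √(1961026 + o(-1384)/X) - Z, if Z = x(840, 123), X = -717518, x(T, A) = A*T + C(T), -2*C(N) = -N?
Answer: -103740 + √31864634998017/4031 ≈ -1.0234e+5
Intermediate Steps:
C(N) = N/2 (C(N) = -(-1)*N/2 = N/2)
x(T, A) = T/2 + A*T (x(T, A) = A*T + T/2 = T/2 + A*T)
Z = 103740 (Z = 840*(½ + 123) = 840*(247/2) = 103740)
√(1961026 + o(-1384)/X) - Z = √(1961026 - 178/(-717518)) - 1*103740 = √(1961026 - 178*(-1/717518)) - 103740 = √(1961026 + 1/4031) - 103740 = √(7904895807/4031) - 103740 = √31864634998017/4031 - 103740 = -103740 + √31864634998017/4031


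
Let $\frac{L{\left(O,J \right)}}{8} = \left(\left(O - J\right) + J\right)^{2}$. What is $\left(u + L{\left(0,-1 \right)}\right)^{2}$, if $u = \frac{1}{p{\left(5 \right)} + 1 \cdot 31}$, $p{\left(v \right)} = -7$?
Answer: $\frac{1}{576} \approx 0.0017361$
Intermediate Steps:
$L{\left(O,J \right)} = 8 O^{2}$ ($L{\left(O,J \right)} = 8 \left(\left(O - J\right) + J\right)^{2} = 8 O^{2}$)
$u = \frac{1}{24}$ ($u = \frac{1}{-7 + 1 \cdot 31} = \frac{1}{-7 + 31} = \frac{1}{24} \approx 0.041667$)
$\left(u + L{\left(0,-1 \right)}\right)^{2} = \left(\frac{1}{24} + 8 \cdot 0^{2}\right)^{2} = \left(\frac{1}{24} + 8 \cdot 0\right)^{2} = \left(\frac{1}{24} + 0\right)^{2} = \left(\frac{1}{24}\right)^{2} = \frac{1}{576}$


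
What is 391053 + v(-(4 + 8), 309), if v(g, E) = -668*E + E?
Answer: 184950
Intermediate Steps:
v(g, E) = -667*E
391053 + v(-(4 + 8), 309) = 391053 - 667*309 = 391053 - 206103 = 184950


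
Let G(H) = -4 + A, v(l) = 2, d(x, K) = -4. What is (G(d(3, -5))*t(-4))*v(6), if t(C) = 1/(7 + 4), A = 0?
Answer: -8/11 ≈ -0.72727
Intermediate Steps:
t(C) = 1/11
G(H) = -4 (G(H) = -4 + 0 = -4)
(G(d(3, -5))*t(-4))*v(6) = -4*1/11*2 = -4/11*2 = -8/11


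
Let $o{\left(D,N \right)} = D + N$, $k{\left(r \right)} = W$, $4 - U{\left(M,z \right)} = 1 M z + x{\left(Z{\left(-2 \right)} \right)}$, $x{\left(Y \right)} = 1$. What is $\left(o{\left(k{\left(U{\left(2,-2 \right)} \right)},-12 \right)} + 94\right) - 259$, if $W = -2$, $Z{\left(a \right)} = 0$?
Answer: $-179$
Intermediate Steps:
$U{\left(M,z \right)} = 3 - M z$ ($U{\left(M,z \right)} = 4 - \left(1 M z + 1\right) = 4 - \left(M z + 1\right) = 4 - \left(1 + M z\right) = 3 - M z$)
$k{\left(r \right)} = -2$
$\left(o{\left(k{\left(U{\left(2,-2 \right)} \right)},-12 \right)} + 94\right) - 259 = \left(\left(-2 - 12\right) + 94\right) - 259 = \left(-14 + 94\right) - 259 = 80 - 259 = -179$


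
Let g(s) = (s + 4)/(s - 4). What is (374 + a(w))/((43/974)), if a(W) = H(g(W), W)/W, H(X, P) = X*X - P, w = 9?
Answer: 81907556/9675 ≈ 8465.9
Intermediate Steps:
g(s) = (4 + s)/(-4 + s)
H(X, P) = X² - P
a(W) = (-W + (4 + W)²/(-4 + W)²)/W (a(W) = (((4 + W)/(-4 + W))² - W)/W = ((4 + W)²/(-4 + W)² - W)/W = (-W + (4 + W)²/(-4 + W)²)/W)
(374 + a(w))/((43/974)) = (374 + (-1 + (4 + 9)²/(9*(-4 + 9)²)))/((43/974)) = (374 + (-1 + (⅑)*13²/5²))/((43*(1/974))) = (374 + (-1 + (⅑)*(1/25)*169))/(43/974) = (374 + (-1 + 169/225))*(974/43) = (374 - 56/225)*(974/43) = (84094/225)*(974/43) = 81907556/9675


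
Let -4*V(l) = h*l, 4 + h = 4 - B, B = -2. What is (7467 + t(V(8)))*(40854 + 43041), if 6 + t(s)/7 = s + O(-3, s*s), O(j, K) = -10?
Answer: 614698665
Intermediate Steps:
h = 2 (h = -4 + (4 - 1*(-2)) = -4 + (4 + 2) = -4 + 6 = 2)
V(l) = -l/2
t(s) = -112 + 7*s (t(s) = -42 + 7*(s - 10) = -42 + 7*(-10 + s) = -42 + (-70 + 7*s) = -112 + 7*s)
(7467 + t(V(8)))*(40854 + 43041) = (7467 + (-112 + 7*(-½*8)))*(40854 + 43041) = (7467 + (-112 + 7*(-4)))*83895 = (7467 + (-112 - 28))*83895 = (7467 - 140)*83895 = 7327*83895 = 614698665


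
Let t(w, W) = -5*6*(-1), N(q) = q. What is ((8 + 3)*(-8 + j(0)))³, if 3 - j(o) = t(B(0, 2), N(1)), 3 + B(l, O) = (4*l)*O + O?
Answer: -57066625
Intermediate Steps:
B(l, O) = -3 + O + 4*O*l (B(l, O) = -3 + ((4*l)*O + O) = -3 + (4*O*l + O) = -3 + (O + 4*O*l) = -3 + O + 4*O*l)
t(w, W) = 30 (t(w, W) = -30*(-1) = 30)
j(o) = -27 (j(o) = 3 - 1*30 = 3 - 30 = -27)
((8 + 3)*(-8 + j(0)))³ = ((8 + 3)*(-8 - 27))³ = (11*(-35))³ = (-385)³ = -57066625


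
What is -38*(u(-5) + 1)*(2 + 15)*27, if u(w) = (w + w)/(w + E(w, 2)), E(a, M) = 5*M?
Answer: 17442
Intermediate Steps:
u(w) = 2*w/(10 + w) (u(w) = (w + w)/(w + 5*2) = (2*w)/(w + 10) = (2*w)/(10 + w) = 2*w/(10 + w))
-38*(u(-5) + 1)*(2 + 15)*27 = -38*(2*(-5)/(10 - 5) + 1)*(2 + 15)*27 = -38*(2*(-5)/5 + 1)*17*27 = -38*(2*(-5)*(⅕) + 1)*17*27 = -38*(-2 + 1)*17*27 = -(-38)*17*27 = -38*(-17)*27 = 646*27 = 17442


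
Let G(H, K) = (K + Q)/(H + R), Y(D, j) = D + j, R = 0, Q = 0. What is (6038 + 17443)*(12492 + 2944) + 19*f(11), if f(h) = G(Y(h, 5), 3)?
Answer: 5799243513/16 ≈ 3.6245e+8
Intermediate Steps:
G(H, K) = K/H (G(H, K) = (K + 0)/(H + 0) = K/H)
f(h) = 3/(5 + h) (f(h) = 3/(h + 5) = 3/(5 + h))
(6038 + 17443)*(12492 + 2944) + 19*f(11) = (6038 + 17443)*(12492 + 2944) + 19*(3/(5 + 11)) = 23481*15436 + 19*(3/16) = 362452716 + 19*(3*(1/16)) = 362452716 + 19*(3/16) = 362452716 + 57/16 = 5799243513/16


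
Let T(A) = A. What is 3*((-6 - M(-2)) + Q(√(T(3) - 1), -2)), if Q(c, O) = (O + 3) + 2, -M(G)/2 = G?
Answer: -21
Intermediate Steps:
M(G) = -2*G
Q(c, O) = 5 + O (Q(c, O) = (3 + O) + 2 = 5 + O)
3*((-6 - M(-2)) + Q(√(T(3) - 1), -2)) = 3*((-6 - (-2)*(-2)) + (5 - 2)) = 3*((-6 - 1*4) + 3) = 3*((-6 - 4) + 3) = 3*(-10 + 3) = 3*(-7) = -21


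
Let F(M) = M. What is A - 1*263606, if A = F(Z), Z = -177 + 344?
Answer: -263439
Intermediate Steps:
Z = 167
A = 167
A - 1*263606 = 167 - 1*263606 = 167 - 263606 = -263439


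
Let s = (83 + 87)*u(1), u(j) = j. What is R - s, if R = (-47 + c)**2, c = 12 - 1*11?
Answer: 1946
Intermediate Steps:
c = 1 (c = 12 - 11 = 1)
s = 170 (s = (83 + 87)*1 = 170*1 = 170)
R = 2116 (R = (-47 + 1)**2 = (-46)**2 = 2116)
R - s = 2116 - 1*170 = 2116 - 170 = 1946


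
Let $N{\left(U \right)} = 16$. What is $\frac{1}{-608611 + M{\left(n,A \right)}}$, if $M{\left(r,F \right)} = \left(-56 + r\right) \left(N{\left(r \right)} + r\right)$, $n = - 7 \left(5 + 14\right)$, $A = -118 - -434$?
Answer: $- \frac{1}{586498} \approx -1.705 \cdot 10^{-6}$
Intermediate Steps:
$A = 316$ ($A = -118 + 434 = 316$)
$n = -133$ ($n = \left(-7\right) 19 = -133$)
$M{\left(r,F \right)} = \left(-56 + r\right) \left(16 + r\right)$
$\frac{1}{-608611 + M{\left(n,A \right)}} = \frac{1}{-608611 - \left(-4424 - 17689\right)} = \frac{1}{-608611 + \left(-896 + 17689 + 5320\right)} = \frac{1}{-608611 + 22113} = \frac{1}{-586498} = - \frac{1}{586498}$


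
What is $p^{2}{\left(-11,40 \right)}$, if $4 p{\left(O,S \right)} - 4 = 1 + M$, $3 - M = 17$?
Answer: $\frac{81}{16} \approx 5.0625$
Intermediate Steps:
$M = -14$ ($M = 3 - 17 = -14$)
$p{\left(O,S \right)} = - \frac{9}{4}$ ($p{\left(O,S \right)} = 1 + \frac{1 - 14}{4} = 1 + \frac{1}{4} \left(-13\right) = 1 - \frac{13}{4} = - \frac{9}{4}$)
$p^{2}{\left(-11,40 \right)} = \left(- \frac{9}{4}\right)^{2} = \frac{81}{16}$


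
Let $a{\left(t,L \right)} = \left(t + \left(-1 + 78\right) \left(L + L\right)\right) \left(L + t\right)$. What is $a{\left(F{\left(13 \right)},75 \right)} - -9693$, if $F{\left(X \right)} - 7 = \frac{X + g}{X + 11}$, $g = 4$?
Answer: $\frac{556192393}{576} \approx 9.6561 \cdot 10^{5}$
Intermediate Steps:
$F{\left(X \right)} = 7 + \frac{4 + X}{11 + X}$ ($F{\left(X \right)} = 7 + \frac{X + 4}{X + 11} = 7 + \frac{4 + X}{11 + X}$)
$a{\left(t,L \right)} = \left(L + t\right) \left(t + 154 L\right)$ ($a{\left(t,L \right)} = \left(t + 77 \cdot 2 L\right) \left(L + t\right) = \left(t + 154 L\right) \left(L + t\right) = \left(L + t\right) \left(t + 154 L\right)$)
$a{\left(F{\left(13 \right)},75 \right)} - -9693 = \left(\left(\frac{81 + 8 \cdot 13}{11 + 13}\right)^{2} + 154 \cdot 75^{2} + 155 \cdot 75 \frac{81 + 8 \cdot 13}{11 + 13}\right) - -9693 = \left(\left(\frac{81 + 104}{24}\right)^{2} + 154 \cdot 5625 + 155 \cdot 75 \frac{81 + 104}{24}\right) + 9693 = \left(\left(\frac{1}{24} \cdot 185\right)^{2} + 866250 + 155 \cdot 75 \cdot \frac{1}{24} \cdot 185\right) + 9693 = \left(\left(\frac{185}{24}\right)^{2} + 866250 + 155 \cdot 75 \cdot \frac{185}{24}\right) + 9693 = \left(\frac{34225}{576} + 866250 + \frac{716875}{8}\right) + 9693 = \frac{550609225}{576} + 9693 = \frac{556192393}{576}$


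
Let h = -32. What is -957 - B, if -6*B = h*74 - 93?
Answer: -8203/6 ≈ -1367.2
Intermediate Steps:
B = 2461/6 (B = -(-32*74 - 93)/6 = -(-2368 - 93)/6 = -1/6*(-2461) = 2461/6 ≈ 410.17)
-957 - B = -957 - 1*2461/6 = -957 - 2461/6 = -8203/6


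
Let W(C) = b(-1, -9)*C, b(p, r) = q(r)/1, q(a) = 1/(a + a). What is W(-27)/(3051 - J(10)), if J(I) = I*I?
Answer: 3/5902 ≈ 0.00050830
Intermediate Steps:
q(a) = 1/(2*a)
J(I) = I²
b(p, r) = 1/(2*r) (b(p, r) = (1/(2*r))/1 = (1/(2*r))*1 = 1/(2*r))
W(C) = -C/18 (W(C) = ((½)/(-9))*C = ((½)*(-⅑))*C = -C/18)
W(-27)/(3051 - J(10)) = (-1/18*(-27))/(3051 - 1*10²) = 3/(2*(3051 - 1*100)) = 3/(2*(3051 - 100)) = (3/2)/2951 = (3/2)*(1/2951) = 3/5902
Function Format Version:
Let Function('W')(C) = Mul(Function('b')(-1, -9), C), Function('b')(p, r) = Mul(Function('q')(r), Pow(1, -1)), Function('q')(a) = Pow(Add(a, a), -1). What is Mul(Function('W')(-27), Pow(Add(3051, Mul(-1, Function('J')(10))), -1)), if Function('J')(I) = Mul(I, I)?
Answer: Rational(3, 5902) ≈ 0.00050830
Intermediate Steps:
Function('q')(a) = Mul(Rational(1, 2), Pow(a, -1)) (Function('q')(a) = Pow(Mul(2, a), -1) = Mul(Rational(1, 2), Pow(a, -1)))
Function('J')(I) = Pow(I, 2)
Function('b')(p, r) = Mul(Rational(1, 2), Pow(r, -1)) (Function('b')(p, r) = Mul(Mul(Rational(1, 2), Pow(r, -1)), Pow(1, -1)) = Mul(Mul(Rational(1, 2), Pow(r, -1)), 1) = Mul(Rational(1, 2), Pow(r, -1)))
Function('W')(C) = Mul(Rational(-1, 18), C) (Function('W')(C) = Mul(Mul(Rational(1, 2), Pow(-9, -1)), C) = Mul(Mul(Rational(1, 2), Rational(-1, 9)), C) = Mul(Rational(-1, 18), C))
Mul(Function('W')(-27), Pow(Add(3051, Mul(-1, Function('J')(10))), -1)) = Mul(Mul(Rational(-1, 18), -27), Pow(Add(3051, Mul(-1, Pow(10, 2))), -1)) = Mul(Rational(3, 2), Pow(Add(3051, Mul(-1, 100)), -1)) = Mul(Rational(3, 2), Pow(Add(3051, -100), -1)) = Mul(Rational(3, 2), Pow(2951, -1)) = Mul(Rational(3, 2), Rational(1, 2951)) = Rational(3, 5902)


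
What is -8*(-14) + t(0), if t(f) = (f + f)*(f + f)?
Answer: 112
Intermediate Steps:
t(f) = 4*f² (t(f) = (2*f)*(2*f) = 4*f²)
-8*(-14) + t(0) = -8*(-14) + 4*0² = 112 + 4*0 = 112 + 0 = 112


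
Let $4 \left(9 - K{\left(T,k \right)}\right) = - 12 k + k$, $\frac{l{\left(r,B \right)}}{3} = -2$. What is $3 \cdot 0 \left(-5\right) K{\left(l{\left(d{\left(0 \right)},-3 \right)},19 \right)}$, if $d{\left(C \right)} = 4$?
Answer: $0$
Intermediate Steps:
$l{\left(r,B \right)} = -6$ ($l{\left(r,B \right)} = 3 \left(-2\right) = -6$)
$K{\left(T,k \right)} = 9 + \frac{11 k}{4}$ ($K{\left(T,k \right)} = 9 - \frac{- 12 k + k}{4} = 9 - \frac{\left(-11\right) k}{4} = 9 + \frac{11 k}{4}$)
$3 \cdot 0 \left(-5\right) K{\left(l{\left(d{\left(0 \right)},-3 \right)},19 \right)} = 3 \cdot 0 \left(-5\right) \left(9 + \frac{11}{4} \cdot 19\right) = 0 \left(-5\right) \left(9 + \frac{209}{4}\right) = 0 \cdot \frac{245}{4} = 0$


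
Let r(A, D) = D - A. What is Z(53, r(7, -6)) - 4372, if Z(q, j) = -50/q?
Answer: -231766/53 ≈ -4372.9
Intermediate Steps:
Z(53, r(7, -6)) - 4372 = -50/53 - 4372 = -231766/53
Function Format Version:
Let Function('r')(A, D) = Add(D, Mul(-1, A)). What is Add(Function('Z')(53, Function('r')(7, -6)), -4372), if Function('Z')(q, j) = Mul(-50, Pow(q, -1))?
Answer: Rational(-231766, 53) ≈ -4372.9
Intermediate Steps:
Add(Function('Z')(53, Function('r')(7, -6)), -4372) = Add(Mul(-50, Pow(53, -1)), -4372) = Add(Mul(-50, Rational(1, 53)), -4372) = Add(Rational(-50, 53), -4372) = Rational(-231766, 53)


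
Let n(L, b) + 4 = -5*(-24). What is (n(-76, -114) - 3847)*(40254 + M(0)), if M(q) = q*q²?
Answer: -150187674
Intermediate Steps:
M(q) = q³
n(L, b) = 116 (n(L, b) = -4 - 5*(-24) = -4 + 120 = 116)
(n(-76, -114) - 3847)*(40254 + M(0)) = (116 - 3847)*(40254 + 0³) = -3731*(40254 + 0) = -3731*40254 = -150187674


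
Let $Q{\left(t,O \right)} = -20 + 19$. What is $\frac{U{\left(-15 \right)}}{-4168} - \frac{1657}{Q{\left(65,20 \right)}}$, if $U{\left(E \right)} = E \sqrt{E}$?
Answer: $1657 + \frac{15 i \sqrt{15}}{4168} \approx 1657.0 + 0.013938 i$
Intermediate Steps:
$Q{\left(t,O \right)} = -1$
$U{\left(E \right)} = E^{\frac{3}{2}}$
$\frac{U{\left(-15 \right)}}{-4168} - \frac{1657}{Q{\left(65,20 \right)}} = \frac{\left(-15\right)^{\frac{3}{2}}}{-4168} - \frac{1657}{-1} = - 15 i \sqrt{15} \left(- \frac{1}{4168}\right) - -1657 = \frac{15 i \sqrt{15}}{4168} + 1657 = 1657 + \frac{15 i \sqrt{15}}{4168}$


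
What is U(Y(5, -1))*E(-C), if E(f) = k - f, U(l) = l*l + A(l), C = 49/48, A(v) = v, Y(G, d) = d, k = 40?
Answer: 0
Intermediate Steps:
C = 49/48 (C = 49*(1/48) = 49/48 ≈ 1.0208)
U(l) = l + l**2 (U(l) = l*l + l = l**2 + l = l + l**2)
E(f) = 40 - f
U(Y(5, -1))*E(-C) = (-(1 - 1))*(40 - (-1)*49/48) = (-1*0)*(40 - 1*(-49/48)) = 0*(40 + 49/48) = 0*(1969/48) = 0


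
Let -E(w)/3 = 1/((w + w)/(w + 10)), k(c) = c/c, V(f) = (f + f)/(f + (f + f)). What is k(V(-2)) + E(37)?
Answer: -67/74 ≈ -0.90541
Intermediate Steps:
V(f) = ⅔ (V(f) = (2*f)/(f + 2*f) = (2*f)/((3*f)) = (2*f)*(1/(3*f)) = ⅔)
k(c) = 1
E(w) = -3*(10 + w)/(2*w) (E(w) = -3*(w + 10)/(w + w) = -3*(10 + w)/(2*w))
k(V(-2)) + E(37) = 1 + (-3/2 - 15/37) = 1 - 141/74 = -67/74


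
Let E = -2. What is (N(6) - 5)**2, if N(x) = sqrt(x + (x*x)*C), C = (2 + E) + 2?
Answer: (5 - sqrt(78))**2 ≈ 14.682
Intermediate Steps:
C = 2 (C = (2 - 2) + 2 = 0 + 2 = 2)
N(x) = sqrt(x + 2*x**2) (N(x) = sqrt(x + (x*x)*2) = sqrt(x + x**2*2) = sqrt(x + 2*x**2))
(N(6) - 5)**2 = (sqrt(6*(1 + 2*6)) - 5)**2 = (sqrt(6*(1 + 12)) - 5)**2 = (sqrt(6*13) - 5)**2 = (sqrt(78) - 5)**2 = (-5 + sqrt(78))**2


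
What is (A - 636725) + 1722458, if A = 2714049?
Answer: 3799782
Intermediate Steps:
(A - 636725) + 1722458 = (2714049 - 636725) + 1722458 = 2077324 + 1722458 = 3799782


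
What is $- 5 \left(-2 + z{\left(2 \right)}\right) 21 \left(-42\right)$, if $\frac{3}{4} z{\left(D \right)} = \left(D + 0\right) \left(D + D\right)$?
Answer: $38220$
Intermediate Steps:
$z{\left(D \right)} = \frac{8 D^{2}}{3}$ ($z{\left(D \right)} = \frac{4 \left(D + 0\right) \left(D + D\right)}{3} = \frac{4 D 2 D}{3} = \frac{4 \cdot 2 D^{2}}{3} = \frac{8 D^{2}}{3}$)
$- 5 \left(-2 + z{\left(2 \right)}\right) 21 \left(-42\right) = - 5 \left(-2 + \frac{8 \cdot 2^{2}}{3}\right) 21 \left(-42\right) = - 5 \left(-2 + \frac{8}{3} \cdot 4\right) 21 \left(-42\right) = - 5 \left(-2 + \frac{32}{3}\right) 21 \left(-42\right) = \left(-5\right) \frac{26}{3} \cdot 21 \left(-42\right) = \left(- \frac{130}{3}\right) 21 \left(-42\right) = \left(-910\right) \left(-42\right) = 38220$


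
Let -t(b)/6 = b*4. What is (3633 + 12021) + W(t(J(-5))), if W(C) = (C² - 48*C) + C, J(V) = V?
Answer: 24414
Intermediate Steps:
t(b) = -24*b (t(b) = -6*b*4 = -24*b)
W(C) = C² - 47*C
(3633 + 12021) + W(t(J(-5))) = (3633 + 12021) + (-24*(-5))*(-47 - 24*(-5)) = 15654 + 120*(-47 + 120) = 15654 + 120*73 = 15654 + 8760 = 24414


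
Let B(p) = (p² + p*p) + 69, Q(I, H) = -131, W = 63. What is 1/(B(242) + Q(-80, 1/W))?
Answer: 1/117066 ≈ 8.5422e-6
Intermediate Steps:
B(p) = 69 + 2*p² (B(p) = (p² + p²) + 69 = 2*p² + 69 = 69 + 2*p²)
1/(B(242) + Q(-80, 1/W)) = 1/((69 + 2*242²) - 131) = 1/((69 + 2*58564) - 131) = 1/((69 + 117128) - 131) = 1/(117197 - 131) = 1/117066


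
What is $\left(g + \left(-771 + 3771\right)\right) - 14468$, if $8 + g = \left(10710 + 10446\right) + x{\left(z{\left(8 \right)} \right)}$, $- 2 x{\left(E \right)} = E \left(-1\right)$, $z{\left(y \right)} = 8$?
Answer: $9684$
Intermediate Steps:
$x{\left(E \right)} = \frac{E}{2}$ ($x{\left(E \right)} = - \frac{E \left(-1\right)}{2} = - \frac{\left(-1\right) E}{2} = \frac{E}{2}$)
$g = 21152$ ($g = -8 + \left(\left(10710 + 10446\right) + \frac{1}{2} \cdot 8\right) = -8 + \left(21156 + 4\right) = -8 + 21160 = 21152$)
$\left(g + \left(-771 + 3771\right)\right) - 14468 = \left(21152 + \left(-771 + 3771\right)\right) - 14468 = \left(21152 + 3000\right) - 14468 = 24152 - 14468 = 9684$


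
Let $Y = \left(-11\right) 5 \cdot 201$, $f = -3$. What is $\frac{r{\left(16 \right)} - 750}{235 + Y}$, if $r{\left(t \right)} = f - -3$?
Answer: $\frac{75}{1082} \approx 0.069316$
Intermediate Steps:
$r{\left(t \right)} = 0$ ($r{\left(t \right)} = -3 - -3 = -3 + 3 = 0$)
$Y = -11055$ ($Y = \left(-55\right) 201 = -11055$)
$\frac{r{\left(16 \right)} - 750}{235 + Y} = \frac{0 - 750}{235 - 11055} = - \frac{750}{-10820} = \left(-750\right) \left(- \frac{1}{10820}\right) = \frac{75}{1082}$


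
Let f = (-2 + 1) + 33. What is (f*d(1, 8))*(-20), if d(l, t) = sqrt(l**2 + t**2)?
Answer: -640*sqrt(65) ≈ -5159.8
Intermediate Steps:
f = 32 (f = -1 + 33 = 32)
(f*d(1, 8))*(-20) = (32*sqrt(1**2 + 8**2))*(-20) = (32*sqrt(1 + 64))*(-20) = (32*sqrt(65))*(-20) = -640*sqrt(65)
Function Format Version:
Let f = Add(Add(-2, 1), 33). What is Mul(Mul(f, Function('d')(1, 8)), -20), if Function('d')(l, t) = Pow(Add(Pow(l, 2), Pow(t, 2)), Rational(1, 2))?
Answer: Mul(-640, Pow(65, Rational(1, 2))) ≈ -5159.8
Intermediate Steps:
f = 32 (f = Add(-1, 33) = 32)
Mul(Mul(f, Function('d')(1, 8)), -20) = Mul(Mul(32, Pow(Add(Pow(1, 2), Pow(8, 2)), Rational(1, 2))), -20) = Mul(Mul(32, Pow(Add(1, 64), Rational(1, 2))), -20) = Mul(Mul(32, Pow(65, Rational(1, 2))), -20) = Mul(-640, Pow(65, Rational(1, 2)))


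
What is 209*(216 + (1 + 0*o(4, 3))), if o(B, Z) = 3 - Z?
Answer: 45353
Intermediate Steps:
209*(216 + (1 + 0*o(4, 3))) = 209*(216 + (1 + 0*(3 - 1*3))) = 209*(216 + (1 + 0*(3 - 3))) = 209*(216 + (1 + 0*0)) = 209*(216 + (1 + 0)) = 209*(216 + 1) = 209*217 = 45353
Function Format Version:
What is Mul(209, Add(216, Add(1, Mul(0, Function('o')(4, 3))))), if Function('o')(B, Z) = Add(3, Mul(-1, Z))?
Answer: 45353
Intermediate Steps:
Mul(209, Add(216, Add(1, Mul(0, Function('o')(4, 3))))) = Mul(209, Add(216, Add(1, Mul(0, Add(3, Mul(-1, 3)))))) = Mul(209, Add(216, Add(1, Mul(0, Add(3, -3))))) = Mul(209, Add(216, Add(1, Mul(0, 0)))) = Mul(209, Add(216, Add(1, 0))) = Mul(209, Add(216, 1)) = Mul(209, 217) = 45353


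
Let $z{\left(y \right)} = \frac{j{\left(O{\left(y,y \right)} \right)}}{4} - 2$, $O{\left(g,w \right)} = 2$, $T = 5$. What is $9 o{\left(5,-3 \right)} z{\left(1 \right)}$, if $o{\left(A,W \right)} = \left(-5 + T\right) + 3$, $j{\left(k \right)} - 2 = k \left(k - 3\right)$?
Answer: $-54$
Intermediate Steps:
$j{\left(k \right)} = 2 + k \left(-3 + k\right)$ ($j{\left(k \right)} = 2 + k \left(k - 3\right) = 2 + k \left(-3 + k\right)$)
$o{\left(A,W \right)} = 3$ ($o{\left(A,W \right)} = \left(-5 + 5\right) + 3 = 0 + 3 = 3$)
$z{\left(y \right)} = -2$ ($z{\left(y \right)} = \frac{2 + 2^{2} - 6}{4} - 2 = \left(2 + 4 - 6\right) \frac{1}{4} - 2 = 0 \cdot \frac{1}{4} - 2 = 0 - 2 = -2$)
$9 o{\left(5,-3 \right)} z{\left(1 \right)} = 9 \cdot 3 \left(-2\right) = 27 \left(-2\right) = -54$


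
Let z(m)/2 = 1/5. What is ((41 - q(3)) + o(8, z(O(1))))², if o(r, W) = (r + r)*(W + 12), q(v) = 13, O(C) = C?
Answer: 1281424/25 ≈ 51257.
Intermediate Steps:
z(m) = ⅖ (z(m) = 2/5 = 2*(⅕) = ⅖)
o(r, W) = 2*r*(12 + W) (o(r, W) = (2*r)*(12 + W) = 2*r*(12 + W))
((41 - q(3)) + o(8, z(O(1))))² = ((41 - 1*13) + 2*8*(12 + ⅖))² = ((41 - 13) + 2*8*(62/5))² = (28 + 992/5)² = (1132/5)² = 1281424/25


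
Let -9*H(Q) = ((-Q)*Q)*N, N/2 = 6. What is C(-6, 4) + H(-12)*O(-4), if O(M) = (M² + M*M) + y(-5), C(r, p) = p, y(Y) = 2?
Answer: 6532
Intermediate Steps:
N = 12 (N = 2*6 = 12)
O(M) = 2 + 2*M² (O(M) = (M² + M*M) + 2 = (M² + M²) + 2 = 2*M² + 2 = 2 + 2*M²)
H(Q) = 4*Q²/3 (H(Q) = -(-Q)*Q*12/9 = -(-Q²)*12/9 = -(-4)*Q²/3 = 4*Q²/3)
C(-6, 4) + H(-12)*O(-4) = 4 + ((4/3)*(-12)²)*(2 + 2*(-4)²) = 4 + ((4/3)*144)*(2 + 2*16) = 4 + 192*(2 + 32) = 4 + 192*34 = 4 + 6528 = 6532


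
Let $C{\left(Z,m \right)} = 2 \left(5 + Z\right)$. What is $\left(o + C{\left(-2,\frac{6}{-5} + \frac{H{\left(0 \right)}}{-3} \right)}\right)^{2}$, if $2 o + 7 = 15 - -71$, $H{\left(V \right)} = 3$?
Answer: $\frac{8281}{4} \approx 2070.3$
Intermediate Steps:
$o = \frac{79}{2}$ ($o = - \frac{7}{2} + \frac{15 - -71}{2} = - \frac{7}{2} + \frac{15 + 71}{2} = - \frac{7}{2} + \frac{1}{2} \cdot 86 = - \frac{7}{2} + 43 = \frac{79}{2} \approx 39.5$)
$C{\left(Z,m \right)} = 10 + 2 Z$
$\left(o + C{\left(-2,\frac{6}{-5} + \frac{H{\left(0 \right)}}{-3} \right)}\right)^{2} = \left(\frac{79}{2} + \left(10 + 2 \left(-2\right)\right)\right)^{2} = \left(\frac{79}{2} + \left(10 - 4\right)\right)^{2} = \left(\frac{79}{2} + 6\right)^{2} = \left(\frac{91}{2}\right)^{2} = \frac{8281}{4}$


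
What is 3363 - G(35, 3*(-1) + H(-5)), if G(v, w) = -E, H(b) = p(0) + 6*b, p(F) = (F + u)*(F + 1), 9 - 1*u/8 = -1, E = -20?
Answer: 3343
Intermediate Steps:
u = 80 (u = 72 - 8*(-1) = 72 + 8 = 80)
p(F) = (1 + F)*(80 + F) (p(F) = (F + 80)*(F + 1) = (80 + F)*(1 + F) = (1 + F)*(80 + F))
H(b) = 80 + 6*b (H(b) = (80 + 0² + 81*0) + 6*b = (80 + 0 + 0) + 6*b = 80 + 6*b)
G(v, w) = 20 (G(v, w) = -1*(-20) = 20)
3363 - G(35, 3*(-1) + H(-5)) = 3363 - 1*20 = 3363 - 20 = 3343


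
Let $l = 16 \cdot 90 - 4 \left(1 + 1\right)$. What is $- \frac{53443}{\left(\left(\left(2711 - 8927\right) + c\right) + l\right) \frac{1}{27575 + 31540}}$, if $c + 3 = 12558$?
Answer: $- \frac{3159282945}{7771} \approx -4.0655 \cdot 10^{5}$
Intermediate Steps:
$c = 12555$ ($c = -3 + 12558 = 12555$)
$l = 1432$ ($l = 1440 - 8 = 1432$)
$- \frac{53443}{\left(\left(\left(2711 - 8927\right) + c\right) + l\right) \frac{1}{27575 + 31540}} = - \frac{53443}{\left(\left(\left(2711 - 8927\right) + 12555\right) + 1432\right) \frac{1}{27575 + 31540}} = - \frac{53443}{\left(\left(-6216 + 12555\right) + 1432\right) \frac{1}{59115}} = - \frac{53443}{\left(6339 + 1432\right) \frac{1}{59115}} = - \frac{53443}{7771 \cdot \frac{1}{59115}} = - \frac{53443}{\frac{7771}{59115}} = \left(-53443\right) \frac{59115}{7771} = - \frac{3159282945}{7771}$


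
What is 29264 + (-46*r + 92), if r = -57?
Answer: 31978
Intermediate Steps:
29264 + (-46*r + 92) = 29264 + (-46*(-57) + 92) = 29264 + (2622 + 92) = 29264 + 2714 = 31978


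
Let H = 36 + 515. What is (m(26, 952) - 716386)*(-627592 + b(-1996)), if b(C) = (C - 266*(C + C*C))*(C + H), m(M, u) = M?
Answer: -1096440045026298080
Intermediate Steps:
H = 551
b(C) = (551 + C)*(-266*C**2 - 265*C) (b(C) = (C - 266*(C + C*C))*(C + 551) = (C - 266*(C + C**2))*(551 + C) = (C + (-266*C - 266*C**2))*(551 + C) = (-266*C**2 - 265*C)*(551 + C) = (551 + C)*(-266*C**2 - 265*C))
(m(26, 952) - 716386)*(-627592 + b(-1996)) = (26 - 716386)*(-627592 - 1*(-1996)*(146015 + 266*(-1996)**2 + 146831*(-1996))) = -716360*(-627592 - 1*(-1996)*(146015 + 266*3984016 - 293074676)) = -716360*(-627592 - 1*(-1996)*(146015 + 1059748256 - 293074676)) = -716360*(-627592 - 1*(-1996)*766819595) = -716360*(-627592 + 1530571911620) = -716360*1530571284028 = -1096440045026298080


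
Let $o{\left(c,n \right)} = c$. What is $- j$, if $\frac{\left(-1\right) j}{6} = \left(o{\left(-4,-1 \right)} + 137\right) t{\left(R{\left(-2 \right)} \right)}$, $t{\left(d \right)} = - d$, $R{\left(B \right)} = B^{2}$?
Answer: $-3192$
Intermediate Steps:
$j = 3192$ ($j = - 6 \left(-4 + 137\right) \left(- \left(-2\right)^{2}\right) = - 6 \cdot 133 \left(\left(-1\right) 4\right) = - 6 \cdot 133 \left(-4\right) = \left(-6\right) \left(-532\right) = 3192$)
$- j = \left(-1\right) 3192 = -3192$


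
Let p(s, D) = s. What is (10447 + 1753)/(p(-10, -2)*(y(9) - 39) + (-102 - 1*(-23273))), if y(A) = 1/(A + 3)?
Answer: 73200/141361 ≈ 0.51782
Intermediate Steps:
y(A) = 1/(3 + A)
(10447 + 1753)/(p(-10, -2)*(y(9) - 39) + (-102 - 1*(-23273))) = (10447 + 1753)/(-10*(1/(3 + 9) - 39) + (-102 - 1*(-23273))) = 12200/(-10*(1/12 - 39) + (-102 + 23273)) = 12200/(-10*(1/12 - 39) + 23171) = 12200/(-10*(-467/12) + 23171) = 12200/(2335/6 + 23171) = 12200/(141361/6) = 12200*(6/141361) = 73200/141361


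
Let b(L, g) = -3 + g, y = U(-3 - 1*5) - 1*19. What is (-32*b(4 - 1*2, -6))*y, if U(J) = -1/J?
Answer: -5436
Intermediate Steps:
y = -151/8 (y = -1/(-3 - 1*5) - 1*19 = -1/(-3 - 5) - 19 = -1/(-8) - 19 = -1*(-⅛) - 19 = ⅛ - 19 = -151/8 ≈ -18.875)
(-32*b(4 - 1*2, -6))*y = -32*(-3 - 6)*(-151/8) = -32*(-9)*(-151/8) = 288*(-151/8) = -5436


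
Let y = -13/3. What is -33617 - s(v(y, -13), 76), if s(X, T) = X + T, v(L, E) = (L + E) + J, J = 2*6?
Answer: -101063/3 ≈ -33688.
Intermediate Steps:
J = 12
y = -13/3 (y = -13*⅓ = -13/3 ≈ -4.3333)
v(L, E) = 12 + E + L (v(L, E) = (L + E) + 12 = (E + L) + 12 = 12 + E + L)
s(X, T) = T + X
-33617 - s(v(y, -13), 76) = -33617 - (76 + (12 - 13 - 13/3)) = -33617 - (76 - 16/3) = -33617 - 1*212/3 = -33617 - 212/3 = -101063/3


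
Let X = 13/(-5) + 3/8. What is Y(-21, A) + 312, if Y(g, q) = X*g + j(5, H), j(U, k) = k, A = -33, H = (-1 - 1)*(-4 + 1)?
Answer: 14589/40 ≈ 364.73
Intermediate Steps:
H = 6 (H = -2*(-3) = 6)
X = -89/40 (X = 13*(-⅕) + 3*(⅛) = -13/5 + 3/8 = -89/40 ≈ -2.2250)
Y(g, q) = 6 - 89*g/40 (Y(g, q) = -89*g/40 + 6 = 6 - 89*g/40)
Y(-21, A) + 312 = (6 - 89/40*(-21)) + 312 = (6 + 1869/40) + 312 = 2109/40 + 312 = 14589/40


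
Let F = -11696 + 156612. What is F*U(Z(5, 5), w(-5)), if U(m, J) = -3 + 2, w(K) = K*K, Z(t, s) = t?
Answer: -144916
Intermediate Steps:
w(K) = K**2
U(m, J) = -1
F = 144916
F*U(Z(5, 5), w(-5)) = 144916*(-1) = -144916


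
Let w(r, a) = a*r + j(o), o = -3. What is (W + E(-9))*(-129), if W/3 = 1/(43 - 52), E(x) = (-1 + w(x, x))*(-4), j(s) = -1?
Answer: 40807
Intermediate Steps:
w(r, a) = -1 + a*r (w(r, a) = a*r - 1 = -1 + a*r)
E(x) = 8 - 4*x² (E(x) = (-1 + (-1 + x*x))*(-4) = (-1 + (-1 + x²))*(-4) = (-2 + x²)*(-4) = 8 - 4*x²)
W = -⅓ (W = 3/(43 - 52) = 3/(-9) = 3*(-⅑) = -⅓ ≈ -0.33333)
(W + E(-9))*(-129) = (-⅓ + (8 - 4*(-9)²))*(-129) = (-⅓ + (8 - 4*81))*(-129) = (-⅓ + (8 - 324))*(-129) = (-⅓ - 316)*(-129) = -949/3*(-129) = 40807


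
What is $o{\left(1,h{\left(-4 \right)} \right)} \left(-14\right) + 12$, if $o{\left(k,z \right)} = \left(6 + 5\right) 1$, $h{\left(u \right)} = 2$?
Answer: $-142$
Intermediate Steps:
$o{\left(k,z \right)} = 11$ ($o{\left(k,z \right)} = 11 \cdot 1 = 11$)
$o{\left(1,h{\left(-4 \right)} \right)} \left(-14\right) + 12 = 11 \left(-14\right) + 12 = -154 + 12 = -142$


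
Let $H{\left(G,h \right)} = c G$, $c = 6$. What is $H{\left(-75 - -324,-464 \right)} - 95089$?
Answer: $-93595$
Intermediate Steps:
$H{\left(G,h \right)} = 6 G$
$H{\left(-75 - -324,-464 \right)} - 95089 = 6 \left(-75 - -324\right) - 95089 = 6 \left(-75 + 324\right) - 95089 = 6 \cdot 249 - 95089 = 1494 - 95089 = -93595$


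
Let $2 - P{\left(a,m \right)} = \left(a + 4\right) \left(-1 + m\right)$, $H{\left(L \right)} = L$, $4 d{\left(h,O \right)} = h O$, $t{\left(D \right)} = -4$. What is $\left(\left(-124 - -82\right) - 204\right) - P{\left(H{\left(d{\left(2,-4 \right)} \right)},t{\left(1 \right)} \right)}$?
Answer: $-258$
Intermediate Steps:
$d{\left(h,O \right)} = \frac{O h}{4}$ ($d{\left(h,O \right)} = \frac{h O}{4} = \frac{O h}{4}$)
$P{\left(a,m \right)} = 2 - \left(-1 + m\right) \left(4 + a\right)$ ($P{\left(a,m \right)} = 2 - \left(a + 4\right) \left(-1 + m\right) = 2 - \left(4 + a\right) \left(-1 + m\right) = 2 - \left(-1 + m\right) \left(4 + a\right)$)
$\left(\left(-124 - -82\right) - 204\right) - P{\left(H{\left(d{\left(2,-4 \right)} \right)},t{\left(1 \right)} \right)} = \left(\left(-124 - -82\right) - 204\right) - \left(6 + \frac{1}{4} \left(-4\right) 2 - -16 - \frac{1}{4} \left(-4\right) 2 \left(-4\right)\right) = \left(\left(-124 + 82\right) - 204\right) - \left(6 - 2 + 16 - \left(-2\right) \left(-4\right)\right) = \left(-42 - 204\right) - \left(6 - 2 + 16 - 8\right) = -246 - 12 = -258$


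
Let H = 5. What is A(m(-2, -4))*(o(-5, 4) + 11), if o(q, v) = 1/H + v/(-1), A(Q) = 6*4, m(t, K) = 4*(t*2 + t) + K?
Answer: 864/5 ≈ 172.80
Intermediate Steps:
m(t, K) = K + 12*t (m(t, K) = 4*(2*t + t) + K = 4*(3*t) + K = 12*t + K = K + 12*t)
A(Q) = 24
o(q, v) = ⅕ - v (o(q, v) = 1/5 + v/(-1) = 1*(⅕) + v*(-1) = ⅕ - v)
A(m(-2, -4))*(o(-5, 4) + 11) = 24*((⅕ - 1*4) + 11) = 24*((⅕ - 4) + 11) = 24*(-19/5 + 11) = 24*(36/5) = 864/5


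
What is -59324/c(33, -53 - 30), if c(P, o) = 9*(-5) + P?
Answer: 14831/3 ≈ 4943.7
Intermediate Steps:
c(P, o) = -45 + P
-59324/c(33, -53 - 30) = -59324/(-45 + 33) = -59324/(-12) = -59324*(-1/12) = 14831/3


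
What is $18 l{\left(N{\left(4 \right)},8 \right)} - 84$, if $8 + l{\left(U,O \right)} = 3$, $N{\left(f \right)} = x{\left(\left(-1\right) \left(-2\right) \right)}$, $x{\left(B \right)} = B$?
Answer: $-174$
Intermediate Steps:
$N{\left(f \right)} = 2$ ($N{\left(f \right)} = \left(-1\right) \left(-2\right) = 2$)
$l{\left(U,O \right)} = -5$ ($l{\left(U,O \right)} = -8 + 3 = -5$)
$18 l{\left(N{\left(4 \right)},8 \right)} - 84 = 18 \left(-5\right) - 84 = -90 - 84 = -174$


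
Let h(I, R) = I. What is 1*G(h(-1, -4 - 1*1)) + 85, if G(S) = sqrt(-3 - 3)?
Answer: 85 + I*sqrt(6) ≈ 85.0 + 2.4495*I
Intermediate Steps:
G(S) = I*sqrt(6) (G(S) = sqrt(-6) = I*sqrt(6))
1*G(h(-1, -4 - 1*1)) + 85 = 1*(I*sqrt(6)) + 85 = I*sqrt(6) + 85 = 85 + I*sqrt(6)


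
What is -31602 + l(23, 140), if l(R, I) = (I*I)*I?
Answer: 2712398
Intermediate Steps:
l(R, I) = I³ (l(R, I) = I²*I = I³)
-31602 + l(23, 140) = -31602 + 140³ = -31602 + 2744000 = 2712398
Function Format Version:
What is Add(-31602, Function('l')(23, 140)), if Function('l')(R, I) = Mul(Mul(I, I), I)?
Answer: 2712398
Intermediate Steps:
Function('l')(R, I) = Pow(I, 3) (Function('l')(R, I) = Mul(Pow(I, 2), I) = Pow(I, 3))
Add(-31602, Function('l')(23, 140)) = Add(-31602, Pow(140, 3)) = Add(-31602, 2744000) = 2712398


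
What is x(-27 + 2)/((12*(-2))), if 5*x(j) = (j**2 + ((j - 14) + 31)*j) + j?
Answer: -20/3 ≈ -6.6667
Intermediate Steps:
x(j) = j/5 + j**2/5 + j*(17 + j)/5 (x(j) = ((j**2 + ((j - 14) + 31)*j) + j)/5 = ((j**2 + ((-14 + j) + 31)*j) + j)/5 = ((j**2 + (17 + j)*j) + j)/5 = ((j**2 + j*(17 + j)) + j)/5 = (j + j**2 + j*(17 + j))/5 = j/5 + j**2/5 + j*(17 + j)/5)
x(-27 + 2)/((12*(-2))) = (2*(-27 + 2)*(9 + (-27 + 2))/5)/((12*(-2))) = ((2/5)*(-25)*(9 - 25))/(-24) = ((2/5)*(-25)*(-16))*(-1/24) = 160*(-1/24) = -20/3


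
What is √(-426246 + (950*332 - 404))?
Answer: 25*I*√178 ≈ 333.54*I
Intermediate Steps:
√(-426246 + (950*332 - 404)) = √(-426246 + (315400 - 404)) = √(-426246 + 314996) = √(-111250) = 25*I*√178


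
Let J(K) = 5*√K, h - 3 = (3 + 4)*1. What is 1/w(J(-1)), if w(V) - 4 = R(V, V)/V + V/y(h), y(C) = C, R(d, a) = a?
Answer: 20/101 - 2*I/101 ≈ 0.19802 - 0.019802*I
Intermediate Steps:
h = 10 (h = 3 + (3 + 4)*1 = 3 + 7*1 = 3 + 7 = 10)
w(V) = 5 + V/10 (w(V) = 4 + (V/V + V/10) = 4 + (1 + V*(⅒)) = 4 + (1 + V/10) = 5 + V/10)
1/w(J(-1)) = 1/(5 + (5*√(-1))/10) = 1/(5 + (5*I)/10) = 1/(5 + I/2) = 4*(5 - I/2)/101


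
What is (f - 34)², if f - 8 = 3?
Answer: 529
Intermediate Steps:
f = 11 (f = 8 + 3 = 11)
(f - 34)² = (11 - 34)² = (-23)² = 529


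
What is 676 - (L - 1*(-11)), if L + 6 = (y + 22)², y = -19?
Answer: 662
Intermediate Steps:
L = 3 (L = -6 + (-19 + 22)² = -6 + 3² = -6 + 9 = 3)
676 - (L - 1*(-11)) = 676 - (3 - 1*(-11)) = 676 - (3 + 11) = 676 - 1*14 = 676 - 14 = 662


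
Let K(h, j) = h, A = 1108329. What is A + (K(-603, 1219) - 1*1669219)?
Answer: -561493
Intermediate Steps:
A + (K(-603, 1219) - 1*1669219) = 1108329 + (-603 - 1*1669219) = 1108329 + (-603 - 1669219) = 1108329 - 1669822 = -561493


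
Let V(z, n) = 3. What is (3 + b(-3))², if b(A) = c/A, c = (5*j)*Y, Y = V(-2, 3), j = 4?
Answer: 289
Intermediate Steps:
Y = 3
c = 60 (c = (5*4)*3 = 20*3 = 60)
b(A) = 60/A
(3 + b(-3))² = (3 + 60/(-3))² = (3 + 60*(-⅓))² = (3 - 20)² = (-17)² = 289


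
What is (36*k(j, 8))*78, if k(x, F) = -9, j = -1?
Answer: -25272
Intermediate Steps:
(36*k(j, 8))*78 = (36*(-9))*78 = -324*78 = -25272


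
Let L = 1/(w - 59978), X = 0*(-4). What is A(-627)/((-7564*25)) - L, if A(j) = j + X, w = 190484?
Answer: 40819081/12339342300 ≈ 0.0033080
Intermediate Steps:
X = 0
A(j) = j (A(j) = j + 0 = j)
L = 1/130506 (L = 1/(190484 - 59978) = 1/130506 ≈ 7.6625e-6)
A(-627)/((-7564*25)) - L = -627/((-7564*25)) - 1*1/130506 = -627/(-189100) - 1/130506 = -627*(-1/189100) - 1/130506 = 627/189100 - 1/130506 = 40819081/12339342300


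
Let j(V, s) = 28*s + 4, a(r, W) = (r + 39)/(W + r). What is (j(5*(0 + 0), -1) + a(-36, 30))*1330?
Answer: -32585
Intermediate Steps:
a(r, W) = (39 + r)/(W + r)
j(V, s) = 4 + 28*s
(j(5*(0 + 0), -1) + a(-36, 30))*1330 = ((4 + 28*(-1)) + (39 - 36)/(30 - 36))*1330 = ((4 - 28) + 3/(-6))*1330 = (-24 - 1/6*3)*1330 = (-24 - 1/2)*1330 = -49/2*1330 = -32585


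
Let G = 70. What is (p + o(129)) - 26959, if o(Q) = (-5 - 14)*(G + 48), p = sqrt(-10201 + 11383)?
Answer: -29201 + sqrt(1182) ≈ -29167.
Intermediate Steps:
p = sqrt(1182) ≈ 34.380
o(Q) = -2242 (o(Q) = (-5 - 14)*(70 + 48) = -19*118 = -2242)
(p + o(129)) - 26959 = (sqrt(1182) - 2242) - 26959 = (-2242 + sqrt(1182)) - 26959 = -29201 + sqrt(1182)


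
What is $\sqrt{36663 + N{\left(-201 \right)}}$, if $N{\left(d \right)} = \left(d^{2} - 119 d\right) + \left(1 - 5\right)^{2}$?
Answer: $\sqrt{100999} \approx 317.8$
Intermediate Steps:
$N{\left(d \right)} = 16 + d^{2} - 119 d$ ($N{\left(d \right)} = \left(d^{2} - 119 d\right) + \left(-4\right)^{2} = \left(d^{2} - 119 d\right) + 16 = 16 + d^{2} - 119 d$)
$\sqrt{36663 + N{\left(-201 \right)}} = \sqrt{36663 + \left(16 + \left(-201\right)^{2} - -23919\right)} = \sqrt{36663 + \left(16 + 40401 + 23919\right)} = \sqrt{36663 + 64336} = \sqrt{100999}$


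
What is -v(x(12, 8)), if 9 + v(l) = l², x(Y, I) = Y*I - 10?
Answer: -7387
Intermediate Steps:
x(Y, I) = -10 + I*Y (x(Y, I) = I*Y - 10 = -10 + I*Y)
v(l) = -9 + l²
-v(x(12, 8)) = -(-9 + (-10 + 8*12)²) = -(-9 + (-10 + 96)²) = -(-9 + 86²) = -(-9 + 7396) = -1*7387 = -7387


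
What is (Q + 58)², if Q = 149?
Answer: 42849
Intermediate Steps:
(Q + 58)² = (149 + 58)² = 207² = 42849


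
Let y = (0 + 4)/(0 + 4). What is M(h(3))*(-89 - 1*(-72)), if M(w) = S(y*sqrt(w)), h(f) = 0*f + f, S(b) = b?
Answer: -17*sqrt(3) ≈ -29.445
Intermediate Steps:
y = 1 (y = 4/4 = 4*(1/4) = 1)
h(f) = f (h(f) = 0 + f = f)
M(w) = sqrt(w) (M(w) = 1*sqrt(w) = sqrt(w))
M(h(3))*(-89 - 1*(-72)) = sqrt(3)*(-89 - 1*(-72)) = sqrt(3)*(-89 + 72) = sqrt(3)*(-17) = -17*sqrt(3)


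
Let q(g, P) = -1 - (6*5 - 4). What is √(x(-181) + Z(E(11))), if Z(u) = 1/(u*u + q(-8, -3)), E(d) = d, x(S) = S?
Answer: I*√1599222/94 ≈ 13.453*I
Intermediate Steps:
q(g, P) = -27 (q(g, P) = -1 - (30 - 4) = -1 - 1*26 = -1 - 26 = -27)
Z(u) = 1/(-27 + u²) (Z(u) = 1/(u*u - 27) = 1/(u² - 27) = 1/(-27 + u²))
√(x(-181) + Z(E(11))) = √(-181 + 1/(-27 + 11²)) = √(-181 + 1/(-27 + 121)) = √(-181 + 1/94) = √(-17013/94) = I*√1599222/94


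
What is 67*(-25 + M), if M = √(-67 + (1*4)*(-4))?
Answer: -1675 + 67*I*√83 ≈ -1675.0 + 610.4*I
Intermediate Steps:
M = I*√83 (M = √(-67 + 4*(-4)) = √(-67 - 16) = √(-83) = I*√83 ≈ 9.1104*I)
67*(-25 + M) = 67*(-25 + I*√83) = -1675 + 67*I*√83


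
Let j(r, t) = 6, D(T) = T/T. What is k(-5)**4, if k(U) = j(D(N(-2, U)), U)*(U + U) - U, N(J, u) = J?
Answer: 9150625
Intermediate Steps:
D(T) = 1
k(U) = 11*U (k(U) = 6*(U + U) - U = 6*(2*U) - U = 12*U - U = 11*U)
k(-5)**4 = (11*(-5))**4 = (-55)**4 = 9150625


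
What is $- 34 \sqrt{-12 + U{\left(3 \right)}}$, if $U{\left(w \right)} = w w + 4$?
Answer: $-34$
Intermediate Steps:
$U{\left(w \right)} = 4 + w^{2}$ ($U{\left(w \right)} = w^{2} + 4 = 4 + w^{2}$)
$- 34 \sqrt{-12 + U{\left(3 \right)}} = - 34 \sqrt{-12 + \left(4 + 3^{2}\right)} = - 34 \sqrt{-12 + \left(4 + 9\right)} = - 34 \sqrt{-12 + 13} = - 34 \sqrt{1} = \left(-34\right) 1 = -34$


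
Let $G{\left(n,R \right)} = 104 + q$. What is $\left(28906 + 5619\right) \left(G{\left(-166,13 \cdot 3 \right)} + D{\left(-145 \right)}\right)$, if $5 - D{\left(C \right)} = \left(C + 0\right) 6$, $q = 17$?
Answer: $34386900$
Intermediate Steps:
$G{\left(n,R \right)} = 121$ ($G{\left(n,R \right)} = 104 + 17 = 121$)
$D{\left(C \right)} = 5 - 6 C$ ($D{\left(C \right)} = 5 - \left(C + 0\right) 6 = 5 - C 6 = 5 - 6 C$)
$\left(28906 + 5619\right) \left(G{\left(-166,13 \cdot 3 \right)} + D{\left(-145 \right)}\right) = \left(28906 + 5619\right) \left(121 + \left(5 - -870\right)\right) = 34525 \left(121 + \left(5 + 870\right)\right) = 34525 \left(121 + 875\right) = 34525 \cdot 996 = 34386900$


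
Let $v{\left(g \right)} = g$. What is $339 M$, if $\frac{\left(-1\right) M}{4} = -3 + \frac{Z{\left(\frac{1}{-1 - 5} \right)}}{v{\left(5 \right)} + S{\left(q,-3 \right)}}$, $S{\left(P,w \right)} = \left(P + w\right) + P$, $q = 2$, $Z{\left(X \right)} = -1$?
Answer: $4294$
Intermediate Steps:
$S{\left(P,w \right)} = w + 2 P$
$M = \frac{38}{3}$ ($M = - 4 \left(-3 - \frac{1}{5 + \left(-3 + 2 \cdot 2\right)}\right) = - 4 \left(-3 - \frac{1}{5 + \left(-3 + 4\right)}\right) = - 4 \left(-3 - \frac{1}{5 + 1}\right) = - 4 \left(-3 - \frac{1}{6}\right) = \left(-4\right) \left(- \frac{19}{6}\right) = \frac{38}{3} \approx 12.667$)
$339 M = 339 \cdot \frac{38}{3} = 4294$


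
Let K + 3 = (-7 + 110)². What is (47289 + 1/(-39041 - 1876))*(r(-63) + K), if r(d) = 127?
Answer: 20767539420796/40917 ≈ 5.0755e+8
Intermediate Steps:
K = 10606 (K = -3 + (-7 + 110)² = -3 + 103² = -3 + 10609 = 10606)
(47289 + 1/(-39041 - 1876))*(r(-63) + K) = (47289 + 1/(-39041 - 1876))*(127 + 10606) = (47289 + 1/(-40917))*10733 = (47289 - 1/40917)*10733 = (1934924012/40917)*10733 = 20767539420796/40917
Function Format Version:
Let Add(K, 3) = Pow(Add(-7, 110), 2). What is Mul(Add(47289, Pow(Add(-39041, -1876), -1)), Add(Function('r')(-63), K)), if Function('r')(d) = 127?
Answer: Rational(20767539420796, 40917) ≈ 5.0755e+8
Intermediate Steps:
K = 10606 (K = Add(-3, Pow(Add(-7, 110), 2)) = Add(-3, Pow(103, 2)) = Add(-3, 10609) = 10606)
Mul(Add(47289, Pow(Add(-39041, -1876), -1)), Add(Function('r')(-63), K)) = Mul(Add(47289, Pow(Add(-39041, -1876), -1)), Add(127, 10606)) = Mul(Add(47289, Pow(-40917, -1)), 10733) = Mul(Add(47289, Rational(-1, 40917)), 10733) = Mul(Rational(1934924012, 40917), 10733) = Rational(20767539420796, 40917)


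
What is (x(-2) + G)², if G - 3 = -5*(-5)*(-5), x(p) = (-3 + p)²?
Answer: 9409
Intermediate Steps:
G = -122 (G = 3 - 5*(-5)*(-5) = 3 + 25*(-5) = 3 - 125 = -122)
(x(-2) + G)² = ((-3 - 2)² - 122)² = ((-5)² - 122)² = (25 - 122)² = (-97)² = 9409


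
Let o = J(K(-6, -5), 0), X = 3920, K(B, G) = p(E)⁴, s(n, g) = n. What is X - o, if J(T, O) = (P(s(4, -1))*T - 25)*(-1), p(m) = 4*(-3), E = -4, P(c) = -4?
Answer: -79049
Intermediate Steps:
p(m) = -12
K(B, G) = 20736 (K(B, G) = (-12)⁴ = 20736)
J(T, O) = 25 + 4*T (J(T, O) = (-4*T - 25)*(-1) = (-25 - 4*T)*(-1) = 25 + 4*T)
o = 82969 (o = 25 + 4*20736 = 25 + 82944 = 82969)
X - o = 3920 - 1*82969 = 3920 - 82969 = -79049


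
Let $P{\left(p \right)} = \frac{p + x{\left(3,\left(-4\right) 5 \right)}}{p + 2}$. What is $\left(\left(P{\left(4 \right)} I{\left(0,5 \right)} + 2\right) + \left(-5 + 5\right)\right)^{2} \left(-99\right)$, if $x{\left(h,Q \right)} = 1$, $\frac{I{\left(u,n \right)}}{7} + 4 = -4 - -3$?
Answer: $- \frac{292259}{4} \approx -73065.0$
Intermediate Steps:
$I{\left(u,n \right)} = -35$ ($I{\left(u,n \right)} = -28 + 7 \left(-4 - -3\right) = -28 + 7 \left(-4 + 3\right) = -28 + 7 \left(-1\right) = -28 - 7 = -35$)
$P{\left(p \right)} = \frac{1 + p}{2 + p}$ ($P{\left(p \right)} = \frac{p + 1}{p + 2} = \frac{1 + p}{2 + p}$)
$\left(\left(P{\left(4 \right)} I{\left(0,5 \right)} + 2\right) + \left(-5 + 5\right)\right)^{2} \left(-99\right) = \left(\left(\frac{1 + 4}{2 + 4} \left(-35\right) + 2\right) + \left(-5 + 5\right)\right)^{2} \left(-99\right) = \left(\left(\frac{1}{6} \cdot 5 \left(-35\right) + 2\right) + 0\right)^{2} \left(-99\right) = \left(\left(\frac{5}{6} \left(-35\right) + 2\right) + 0\right)^{2} \left(-99\right) = \left(\left(- \frac{175}{6} + 2\right) + 0\right)^{2} \left(-99\right) = \left(- \frac{163}{6} + 0\right)^{2} \left(-99\right) = \left(- \frac{163}{6}\right)^{2} \left(-99\right) = \frac{26569}{36} \left(-99\right) = - \frac{292259}{4}$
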